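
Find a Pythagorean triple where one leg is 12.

We need the other leg and hypotenuse such that 12² + x² = c².
Take x = 5, c = 13: 12² + 5² = 144 + 25 = 169 = 13² ✓
Triple: (5, 12, 13)

(5, 12, 13)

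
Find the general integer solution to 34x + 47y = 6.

Step 1: Compute gcd(34, 47) = 1.
Since 1 divides 6, solutions exist.

Step 2: Find a particular solution using extended Euclidean algorithm.
We get x₀ = 108, y₀ = -78.
Check: 34*108 + 47*-78 = 6 = 6 ✓

Step 3: Write the general solution.
x = 108 + (47/1)t = 108 + 47t
y = -78 - (34/1)t = -78 - 34t
for any integer t.

x = 108 + 47t, y = -78 - 34t for integer t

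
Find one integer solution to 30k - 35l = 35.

Step 1: Check solvability.
gcd(30, 35) = 5
Since 5 divides 35, solutions exist.

Step 2: Apply extended Euclidean algorithm to find gcd.
We find integers such that 30*x0 + 35*y0 = 5

Step 3: Scale the particular solution.
Multiply by 35/5 = 7:
k = -7, l = -7

Step 4: Verify.
30*(-7) - 35*(-7) = 35 = 35 ✓

k = -7, l = -7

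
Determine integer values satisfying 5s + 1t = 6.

Step 1: Check solvability.
gcd(5, 1) = 1
Since 1 divides 6, solutions exist.

Step 2: Apply extended Euclidean algorithm to find gcd.
We find integers such that 5*x0 + 1*y0 = 1

Step 3: Scale the particular solution.
Multiply by 6/1 = 6:
s = 0, t = 6

Step 4: Verify.
5*(0) + 1*(6) = 6 = 6 ✓

s = 0, t = 6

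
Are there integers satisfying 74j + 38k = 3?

Step 1: Compute gcd(74, 38).
gcd(74, 38) = 2

Step 2: Check divisibility.
Does 2 divide 3? 3 = 2 x 1 + 1, so no.

By the theorem on linear Diophantine equations, 74j + 38k = 3 has integer solutions if and only if gcd(74, 38) divides 3. Since 2 does not divide 3, no solutions exist.

No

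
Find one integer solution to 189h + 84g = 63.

Step 1: Check solvability.
gcd(189, 84) = 21
Since 21 divides 63, solutions exist.

Step 2: Apply extended Euclidean algorithm to find gcd.
We find integers such that 189*x0 + 84*y0 = 21

Step 3: Scale the particular solution.
Multiply by 63/21 = 3:
h = 3, g = -6

Step 4: Verify.
189*(3) + 84*(-6) = 63 = 63 ✓

h = 3, g = -6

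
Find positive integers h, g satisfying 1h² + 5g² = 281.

Try small values of h and check whether (281 - 1h²)/5 is a perfect square.
h = 6: 1·6² = 36, so 5g² = 281 - 36 = 245, giving g² = 49, g = 7.
Check: 1·6² + 5·7² = 36 + 245 = 281 ✓

h = 6, g = 7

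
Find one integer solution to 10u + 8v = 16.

Step 1: Check solvability.
gcd(10, 8) = 2
Since 2 divides 16, solutions exist.

Step 2: Apply extended Euclidean algorithm to find gcd.
We find integers such that 10*x0 + 8*y0 = 2

Step 3: Scale the particular solution.
Multiply by 16/2 = 8:
u = 8, v = -8

Step 4: Verify.
10*(8) + 8*(-8) = 16 = 16 ✓

u = 8, v = -8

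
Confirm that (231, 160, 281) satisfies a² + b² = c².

Compute a² + b² = 231² + 160² = 53361 + 25600 = 78961
Compute c² = 281² = 78961
Since 78961 = 78961, confirmed.

Yes, it is a Pythagorean triple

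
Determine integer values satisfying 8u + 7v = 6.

Step 1: Check solvability.
gcd(8, 7) = 1
Since 1 divides 6, solutions exist.

Step 2: Apply extended Euclidean algorithm to find gcd.
We find integers such that 8*x0 + 7*y0 = 1

Step 3: Scale the particular solution.
Multiply by 6/1 = 6:
u = 6, v = -6

Step 4: Verify.
8*(6) + 7*(-6) = 6 = 6 ✓

u = 6, v = -6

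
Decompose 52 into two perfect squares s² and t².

We need to find integers s, t > 0 such that s² + t² = 52.
Trying s = 4: t² = 52 - 4² = 52 - 16 = 36
t = 6
Check: 4² + 6² = 16 + 36 = 52 ✓

52 = 4² + 6²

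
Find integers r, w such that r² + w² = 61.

We need to find integers r, w > 0 such that r² + w² = 61.
Trying r = 5: w² = 61 - 5² = 61 - 25 = 36
w = 6
Check: 5² + 6² = 25 + 36 = 61 ✓

61 = 5² + 6²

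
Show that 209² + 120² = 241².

Compute a² + b²:
209² + 120² = 43681 + 14400 = 58081
Compute c²:
241² = 58081
Since 58081 = 58081, it is a Pythagorean triple.

Yes, it is a Pythagorean triple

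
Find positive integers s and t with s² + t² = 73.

We need to find integers s, t > 0 such that s² + t² = 73.
Trying s = 3: t² = 73 - 3² = 73 - 9 = 64
t = 8
Check: 3² + 8² = 9 + 64 = 73 ✓

73 = 3² + 8²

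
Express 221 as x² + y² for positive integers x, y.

We need to find integers x, y > 0 such that x² + y² = 221.
Trying x = 5: y² = 221 - 5² = 221 - 25 = 196
y = 14
Check: 5² + 14² = 25 + 196 = 221 ✓

221 = 5² + 14²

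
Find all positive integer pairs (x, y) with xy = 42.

The positive divisors of 42 are: 1, 2, 3, 6, 7, 14, 21, 42.
Each divisor d gives the pair (d, 42/d):
(1, 42), (2, 21), (3, 14), (6, 7), (7, 6), (14, 3), (21, 2), (42, 1)

(1, 42), (2, 21), (3, 14), (6, 7), (7, 6), (14, 3), (21, 2), (42, 1)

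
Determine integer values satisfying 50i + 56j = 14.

Step 1: Check solvability.
gcd(50, 56) = 2
Since 2 divides 14, solutions exist.

Step 2: Apply extended Euclidean algorithm to find gcd.
We find integers such that 50*x0 + 56*y0 = 2

Step 3: Scale the particular solution.
Multiply by 14/2 = 7:
i = 63, j = -56

Step 4: Verify.
50*(63) + 56*(-56) = 14 = 14 ✓

i = 63, j = -56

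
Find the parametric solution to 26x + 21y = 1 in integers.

Step 1: Compute gcd(26, 21) = 1.
Since 1 divides 1, solutions exist.

Step 2: Find a particular solution using extended Euclidean algorithm.
We get x₀ = -4, y₀ = 5.
Check: 26*-4 + 21*5 = 1 = 1 ✓

Step 3: Write the general solution.
x = -4 + (21/1)t = -4 + 21t
y = 5 - (26/1)t = 5 - 26t
for any integer t.

x = -4 + 21t, y = 5 - 26t for integer t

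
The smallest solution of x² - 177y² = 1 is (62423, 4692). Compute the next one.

Solutions to x² - Dy² = 1 are generated by powers of (x₀ + y₀√D).
The next solution satisfies x₁ + y₁√177 = (x₀ + y₀√177)², giving:
x₁ = x₀² + 177y₀² = 62423² + 177·4692² = 3896630929 + 3896630928 = 7793261857
y₁ = 2x₀y₀ = 2·62423·4692 = 585777432

Verify: 7793261857² - 177·585777432² = 60734930371771088449 - 60734930371771088448 = 1 ✓

x = 7793261857, y = 585777432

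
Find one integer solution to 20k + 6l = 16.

Step 1: Check solvability.
gcd(20, 6) = 2
Since 2 divides 16, solutions exist.

Step 2: Apply extended Euclidean algorithm to find gcd.
We find integers such that 20*x0 + 6*y0 = 2

Step 3: Scale the particular solution.
Multiply by 16/2 = 8:
k = 8, l = -24

Step 4: Verify.
20*(8) + 6*(-24) = 16 = 16 ✓

k = 8, l = -24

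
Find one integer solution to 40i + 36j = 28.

Step 1: Check solvability.
gcd(40, 36) = 4
Since 4 divides 28, solutions exist.

Step 2: Apply extended Euclidean algorithm to find gcd.
We find integers such that 40*x0 + 36*y0 = 4

Step 3: Scale the particular solution.
Multiply by 28/4 = 7:
i = 7, j = -7

Step 4: Verify.
40*(7) + 36*(-7) = 28 = 28 ✓

i = 7, j = -7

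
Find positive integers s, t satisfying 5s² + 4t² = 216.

Try small values of s and check whether (216 - 5s²)/4 is a perfect square.
s = 2: 5·2² = 20, so 4t² = 216 - 20 = 196, giving t² = 49, t = 7.
Check: 5·2² + 4·7² = 20 + 196 = 216 ✓

s = 2, t = 7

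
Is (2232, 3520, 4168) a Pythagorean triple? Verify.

Compute a² + b² = 2232² + 3520² = 4981824 + 12390400 = 17372224
Compute c² = 4168² = 17372224
Since 17372224 = 17372224, confirmed.

Yes, it is a Pythagorean triple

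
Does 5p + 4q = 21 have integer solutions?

Step 1: Compute gcd(5, 4).
gcd(5, 4) = 1

Step 2: Check divisibility.
Does 1 divide 21? 21 = 1 x 21, so yes.

By the theorem on linear Diophantine equations, 5p + 4q = 21 has integer solutions if and only if gcd(5, 4) divides 21. Since 1 | 21, solutions exist.

Yes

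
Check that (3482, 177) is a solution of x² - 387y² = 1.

Compute x² = 3482² = 12124324
Compute 387y² = 387·177² = 387·31329 = 12124323
x² - 387y² = 12124324 - 12124323 = 1
Since this equals 1, (3482, 177) is a solution.

Yes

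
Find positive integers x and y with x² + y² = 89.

We need to find integers x, y > 0 such that x² + y² = 89.
Trying x = 5: y² = 89 - 5² = 89 - 25 = 64
y = 8
Check: 5² + 8² = 25 + 64 = 89 ✓

89 = 5² + 8²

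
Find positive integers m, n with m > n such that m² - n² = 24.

Factor: m² - n² = (m+n)(m-n) = 24.
We need two factors of 24 with the same parity.
Use m+n = 12 and m-n = 2 (product 12·2 = 24).
Adding: 2m = 14, so m = 7.
Subtracting: 2n = 10, so n = 5.
Check: 7² - 5² = 49 - 25 = 24 ✓

m = 7, n = 5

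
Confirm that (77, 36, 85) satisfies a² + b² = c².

Compute a² + b² = 77² + 36² = 5929 + 1296 = 7225
Compute c² = 85² = 7225
Since 7225 = 7225, confirmed.

Yes, it is a Pythagorean triple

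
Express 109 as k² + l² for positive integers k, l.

We need to find integers k, l > 0 such that k² + l² = 109.
Trying k = 3: l² = 109 - 3² = 109 - 9 = 100
l = 10
Check: 3² + 10² = 9 + 100 = 109 ✓

109 = 3² + 10²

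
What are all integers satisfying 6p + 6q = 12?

Step 1: Compute gcd(6, 6) = 6.
Since 6 divides 12, solutions exist.

Step 2: Find a particular solution using extended Euclidean algorithm.
We get p₀ = 0, q₀ = 2.
Check: 6*0 + 6*2 = 12 = 12 ✓

Step 3: Write the general solution.
p = 0 + (6/6)t = 0 + 1t
q = 2 - (6/6)t = 2 - 1t
for any integer t.

p = 0 + 1t, q = 2 - 1t for integer t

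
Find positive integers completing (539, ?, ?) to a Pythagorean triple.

We need the other leg and hypotenuse such that 539² + x² = c².
Take x = 252, c = 595: 539² + 252² = 290521 + 63504 = 354025 = 595² ✓
Triple: (539, 252, 595)

(539, 252, 595)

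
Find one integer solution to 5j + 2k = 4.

Step 1: Check solvability.
gcd(5, 2) = 1
Since 1 divides 4, solutions exist.

Step 2: Apply extended Euclidean algorithm to find gcd.
We find integers such that 5*x0 + 2*y0 = 1

Step 3: Scale the particular solution.
Multiply by 4/1 = 4:
j = 4, k = -8

Step 4: Verify.
5*(4) + 2*(-8) = 4 = 4 ✓

j = 4, k = -8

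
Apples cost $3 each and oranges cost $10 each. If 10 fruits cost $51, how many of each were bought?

Let a = apples, o = oranges.
a + o = 10
3a + 10o = 51
Substitute o = 10 - a:
3a + 10(10 - a) = 51
(3 - 10)a = 51 - 100
-7a = -49
a = 7, o = 10 - 7 = 3

Apples: 7, Oranges: 3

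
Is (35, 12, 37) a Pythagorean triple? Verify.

Compute a² + b² = 35² + 12² = 1225 + 144 = 1369
Compute c² = 37² = 1369
Since 1369 = 1369, confirmed.

Yes, it is a Pythagorean triple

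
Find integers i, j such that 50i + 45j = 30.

Step 1: Check solvability.
gcd(50, 45) = 5
Since 5 divides 30, solutions exist.

Step 2: Apply extended Euclidean algorithm to find gcd.
We find integers such that 50*x0 + 45*y0 = 5

Step 3: Scale the particular solution.
Multiply by 30/5 = 6:
i = 6, j = -6

Step 4: Verify.
50*(6) + 45*(-6) = 30 = 30 ✓

i = 6, j = -6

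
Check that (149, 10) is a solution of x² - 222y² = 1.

Compute x² = 149² = 22201
Compute 222y² = 222·10² = 222·100 = 22200
x² - 222y² = 22201 - 22200 = 1
Since this equals 1, (149, 10) is a solution.

Yes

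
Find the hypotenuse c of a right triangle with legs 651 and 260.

c² = a² + b² = 651² + 260² = 423801 + 67600 = 491401
c = sqrt(491401) = 701

701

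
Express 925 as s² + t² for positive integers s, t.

We need to find integers s, t > 0 such that s² + t² = 925.
Trying s = 5: t² = 925 - 5² = 925 - 25 = 900
t = 30
Check: 5² + 30² = 25 + 900 = 925 ✓

925 = 5² + 30²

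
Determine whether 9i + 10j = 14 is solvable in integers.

Step 1: Compute gcd(9, 10).
gcd(9, 10) = 1

Step 2: Check divisibility.
Does 1 divide 14? 14 = 1 x 14, so yes.

By the theorem on linear Diophantine equations, 9i + 10j = 14 has integer solutions if and only if gcd(9, 10) divides 14. Since 1 | 14, solutions exist.

Yes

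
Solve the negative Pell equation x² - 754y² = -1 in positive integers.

We need x² = 754y² - 1. Try successive y:
y = 1: x² = 754·1² - 1 = 753, not a perfect square
y = 2: x² = 754·2² - 1 = 3015, not a perfect square
y = 3: x² = 754·3² - 1 = 6785, not a perfect square
...
y = 745: x² = 754·745² - 1 = 418488849 = 20457² ✓
Check: 20457² - 754·745² = 418488849 - 418488850 = -1 ✓

x = 20457, y = 745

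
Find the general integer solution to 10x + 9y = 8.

Step 1: Compute gcd(10, 9) = 1.
Since 1 divides 8, solutions exist.

Step 2: Find a particular solution using extended Euclidean algorithm.
We get x₀ = 8, y₀ = -8.
Check: 10*8 + 9*-8 = 8 = 8 ✓

Step 3: Write the general solution.
x = 8 + (9/1)t = 8 + 9t
y = -8 - (10/1)t = -8 - 10t
for any integer t.

x = 8 + 9t, y = -8 - 10t for integer t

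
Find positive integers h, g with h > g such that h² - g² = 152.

Factor: h² - g² = (h+g)(h-g) = 152.
We need two factors of 152 with the same parity.
Use h+g = 76 and h-g = 2 (product 76·2 = 152).
Adding: 2h = 78, so h = 39.
Subtracting: 2g = 74, so g = 37.
Check: 39² - 37² = 1521 - 1369 = 152 ✓

h = 39, g = 37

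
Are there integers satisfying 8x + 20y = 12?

Step 1: Compute gcd(8, 20).
gcd(8, 20) = 4

Step 2: Check divisibility.
Does 4 divide 12? 12 = 4 x 3, so yes.

By the theorem on linear Diophantine equations, 8x + 20y = 12 has integer solutions if and only if gcd(8, 20) divides 12. Since 4 | 12, solutions exist.

Yes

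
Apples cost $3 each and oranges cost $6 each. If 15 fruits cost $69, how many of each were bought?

Let a = apples, o = oranges.
a + o = 15
3a + 6o = 69
Substitute o = 15 - a:
3a + 6(15 - a) = 69
(3 - 6)a = 69 - 90
-3a = -21
a = 7, o = 15 - 7 = 8

Apples: 7, Oranges: 8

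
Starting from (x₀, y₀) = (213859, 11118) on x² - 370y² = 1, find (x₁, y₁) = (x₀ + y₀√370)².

Solutions to x² - Dy² = 1 are generated by powers of (x₀ + y₀√D).
The next solution satisfies x₁ + y₁√370 = (x₀ + y₀√370)², giving:
x₁ = x₀² + 370y₀² = 213859² + 370·11118² = 45735671881 + 45735671880 = 91471343761
y₁ = 2x₀y₀ = 2·213859·11118 = 4755368724

Verify: 91471343761² - 370·4755368724² = 8367006729443033625121 - 8367006729443033625120 = 1 ✓

x = 91471343761, y = 4755368724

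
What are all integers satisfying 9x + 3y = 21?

Step 1: Compute gcd(9, 3) = 3.
Since 3 divides 21, solutions exist.

Step 2: Find a particular solution using extended Euclidean algorithm.
We get x₀ = 0, y₀ = 7.
Check: 9*0 + 3*7 = 21 = 21 ✓

Step 3: Write the general solution.
x = 0 + (3/3)t = 0 + 1t
y = 7 - (9/3)t = 7 - 3t
for any integer t.

x = 0 + 1t, y = 7 - 3t for integer t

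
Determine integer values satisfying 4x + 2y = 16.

Step 1: Check solvability.
gcd(4, 2) = 2
Since 2 divides 16, solutions exist.

Step 2: Apply extended Euclidean algorithm to find gcd.
We find integers such that 4*x0 + 2*y0 = 2

Step 3: Scale the particular solution.
Multiply by 16/2 = 8:
x = 0, y = 8

Step 4: Verify.
4*(0) + 2*(8) = 16 = 16 ✓

x = 0, y = 8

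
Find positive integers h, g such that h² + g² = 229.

Search for h with 229 - h² a perfect square.
h = 2: 229 - 2² = 229 - 4 = 225 = 15² ✓
So h = 2, g = 15.

h = 2, g = 15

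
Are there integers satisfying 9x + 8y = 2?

Step 1: Compute gcd(9, 8).
gcd(9, 8) = 1

Step 2: Check divisibility.
Does 1 divide 2? 2 = 1 x 2, so yes.

By the theorem on linear Diophantine equations, 9x + 8y = 2 has integer solutions if and only if gcd(9, 8) divides 2. Since 1 | 2, solutions exist.

Yes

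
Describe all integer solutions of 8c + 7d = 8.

Step 1: Compute gcd(8, 7) = 1.
Since 1 divides 8, solutions exist.

Step 2: Find a particular solution using extended Euclidean algorithm.
We get c₀ = 8, d₀ = -8.
Check: 8*8 + 7*-8 = 8 = 8 ✓

Step 3: Write the general solution.
c = 8 + (7/1)t = 8 + 7t
d = -8 - (8/1)t = -8 - 8t
for any integer t.

c = 8 + 7t, d = -8 - 8t for integer t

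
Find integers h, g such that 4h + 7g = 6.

Step 1: Check solvability.
gcd(4, 7) = 1
Since 1 divides 6, solutions exist.

Step 2: Apply extended Euclidean algorithm to find gcd.
We find integers such that 4*x0 + 7*y0 = 1

Step 3: Scale the particular solution.
Multiply by 6/1 = 6:
h = 12, g = -6

Step 4: Verify.
4*(12) + 7*(-6) = 6 = 6 ✓

h = 12, g = -6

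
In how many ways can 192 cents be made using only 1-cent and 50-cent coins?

We need non-negative integers (x, y) with 1x + 50y = 192.
For each x from 0 to 192, check if (192 - 1x) is a non-negative multiple of 50.
Solutions (x, y): (42,3), (92,2), (142,1), (192,0)
Count: 4

4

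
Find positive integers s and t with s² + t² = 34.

We need to find integers s, t > 0 such that s² + t² = 34.
Trying s = 3: t² = 34 - 3² = 34 - 9 = 25
t = 5
Check: 3² + 5² = 9 + 25 = 34 ✓

34 = 3² + 5²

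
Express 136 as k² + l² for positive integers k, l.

We need to find integers k, l > 0 such that k² + l² = 136.
Trying k = 6: l² = 136 - 6² = 136 - 36 = 100
l = 10
Check: 6² + 10² = 36 + 100 = 136 ✓

136 = 6² + 10²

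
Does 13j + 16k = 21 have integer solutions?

Step 1: Compute gcd(13, 16).
gcd(13, 16) = 1

Step 2: Check divisibility.
Does 1 divide 21? 21 = 1 x 21, so yes.

By the theorem on linear Diophantine equations, 13j + 16k = 21 has integer solutions if and only if gcd(13, 16) divides 21. Since 1 | 21, solutions exist.

Yes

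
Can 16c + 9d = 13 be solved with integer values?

Step 1: Compute gcd(16, 9).
gcd(16, 9) = 1

Step 2: Check divisibility.
Does 1 divide 13? 13 = 1 x 13, so yes.

By the theorem on linear Diophantine equations, 16c + 9d = 13 has integer solutions if and only if gcd(16, 9) divides 13. Since 1 | 13, solutions exist.

Yes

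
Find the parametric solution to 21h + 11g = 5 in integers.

Step 1: Compute gcd(21, 11) = 1.
Since 1 divides 5, solutions exist.

Step 2: Find a particular solution using extended Euclidean algorithm.
We get h₀ = -5, g₀ = 10.
Check: 21*-5 + 11*10 = 5 = 5 ✓

Step 3: Write the general solution.
h = -5 + (11/1)t = -5 + 11t
g = 10 - (21/1)t = 10 - 21t
for any integer t.

h = -5 + 11t, g = 10 - 21t for integer t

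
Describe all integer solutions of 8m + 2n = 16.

Step 1: Compute gcd(8, 2) = 2.
Since 2 divides 16, solutions exist.

Step 2: Find a particular solution using extended Euclidean algorithm.
We get m₀ = 0, n₀ = 8.
Check: 8*0 + 2*8 = 16 = 16 ✓

Step 3: Write the general solution.
m = 0 + (2/2)t = 0 + 1t
n = 8 - (8/2)t = 8 - 4t
for any integer t.

m = 0 + 1t, n = 8 - 4t for integer t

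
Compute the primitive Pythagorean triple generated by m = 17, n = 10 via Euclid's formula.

a = m² - n² = 17² - 10² = 289 - 100 = 189
b = 2mn = 2·17·10 = 340
c = m² + n² = 289 + 100 = 389
Verify: 189² + 340² = 35721 + 115600 = 151321 = 389² ✓

(189, 340, 389)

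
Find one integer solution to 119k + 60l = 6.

Step 1: Check solvability.
gcd(119, 60) = 1
Since 1 divides 6, solutions exist.

Step 2: Apply extended Euclidean algorithm to find gcd.
We find integers such that 119*x0 + 60*y0 = 1

Step 3: Scale the particular solution.
Multiply by 6/1 = 6:
k = -6, l = 12

Step 4: Verify.
119*(-6) + 60*(12) = 6 = 6 ✓

k = -6, l = 12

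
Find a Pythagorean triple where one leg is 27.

We need the other leg and hypotenuse such that 27² + x² = c².
Take x = 364, c = 365: 27² + 364² = 729 + 132496 = 133225 = 365² ✓
Triple: (27, 364, 365)

(27, 364, 365)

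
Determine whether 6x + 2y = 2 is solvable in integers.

Step 1: Compute gcd(6, 2).
gcd(6, 2) = 2

Step 2: Check divisibility.
Does 2 divide 2? 2 = 2 x 1, so yes.

By the theorem on linear Diophantine equations, 6x + 2y = 2 has integer solutions if and only if gcd(6, 2) divides 2. Since 2 | 2, solutions exist.

Yes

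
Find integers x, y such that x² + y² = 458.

We need to find integers x, y > 0 such that x² + y² = 458.
Trying x = 13: y² = 458 - 13² = 458 - 169 = 289
y = 17
Check: 13² + 17² = 169 + 289 = 458 ✓

458 = 13² + 17²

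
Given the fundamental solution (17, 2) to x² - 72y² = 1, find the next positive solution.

Solutions to x² - Dy² = 1 are generated by powers of (x₀ + y₀√D).
The next solution satisfies x₁ + y₁√72 = (x₀ + y₀√72)², giving:
x₁ = x₀² + 72y₀² = 17² + 72·2² = 289 + 288 = 577
y₁ = 2x₀y₀ = 2·17·2 = 68

Verify: 577² - 72·68² = 332929 - 332928 = 1 ✓

x = 577, y = 68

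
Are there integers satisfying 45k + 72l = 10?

Step 1: Compute gcd(45, 72).
gcd(45, 72) = 9

Step 2: Check divisibility.
Does 9 divide 10? 10 = 9 x 1 + 1, so no.

By the theorem on linear Diophantine equations, 45k + 72l = 10 has integer solutions if and only if gcd(45, 72) divides 10. Since 9 does not divide 10, no solutions exist.

No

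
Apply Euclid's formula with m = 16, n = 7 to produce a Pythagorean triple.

a = m² - n² = 16² - 7² = 256 - 49 = 207
b = 2mn = 2·16·7 = 224
c = m² + n² = 256 + 49 = 305
Verify: 207² + 224² = 42849 + 50176 = 93025 = 305² ✓

(207, 224, 305)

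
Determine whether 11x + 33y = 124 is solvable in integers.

Step 1: Compute gcd(11, 33).
gcd(11, 33) = 11

Step 2: Check divisibility.
Does 11 divide 124? 124 = 11 x 11 + 3, so no.

By the theorem on linear Diophantine equations, 11x + 33y = 124 has integer solutions if and only if gcd(11, 33) divides 124. Since 11 does not divide 124, no solutions exist.

No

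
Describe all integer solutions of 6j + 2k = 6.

Step 1: Compute gcd(6, 2) = 2.
Since 2 divides 6, solutions exist.

Step 2: Find a particular solution using extended Euclidean algorithm.
We get j₀ = 0, k₀ = 3.
Check: 6*0 + 2*3 = 6 = 6 ✓

Step 3: Write the general solution.
j = 0 + (2/2)t = 0 + 1t
k = 3 - (6/2)t = 3 - 3t
for any integer t.

j = 0 + 1t, k = 3 - 3t for integer t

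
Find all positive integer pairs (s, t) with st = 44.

The positive divisors of 44 are: 1, 2, 4, 11, 22, 44.
Each divisor d gives the pair (d, 44/d):
(1, 44), (2, 22), (4, 11), (11, 4), (22, 2), (44, 1)

(1, 44), (2, 22), (4, 11), (11, 4), (22, 2), (44, 1)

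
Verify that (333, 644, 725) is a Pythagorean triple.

Compute a² + b² = 333² + 644² = 110889 + 414736 = 525625
Compute c² = 725² = 525625
Since 525625 = 525625, confirmed.

Yes, it is a Pythagorean triple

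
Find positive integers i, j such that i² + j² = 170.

Search for i with 170 - i² a perfect square.
i = 1: 170 - 1² = 170 - 1 = 169 = 13² ✓
So i = 1, j = 13.

i = 1, j = 13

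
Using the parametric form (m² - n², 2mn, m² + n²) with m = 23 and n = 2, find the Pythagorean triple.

a = m² - n² = 23² - 2² = 529 - 4 = 525
b = 2mn = 2·23·2 = 92
c = m² + n² = 529 + 4 = 533
Verify: 525² + 92² = 275625 + 8464 = 284089 = 533² ✓

(525, 92, 533)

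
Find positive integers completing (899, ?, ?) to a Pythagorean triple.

We need the other leg and hypotenuse such that 899² + x² = c².
Take x = 60, c = 901: 899² + 60² = 808201 + 3600 = 811801 = 901² ✓
Triple: (899, 60, 901)

(899, 60, 901)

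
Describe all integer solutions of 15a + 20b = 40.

Step 1: Compute gcd(15, 20) = 5.
Since 5 divides 40, solutions exist.

Step 2: Find a particular solution using extended Euclidean algorithm.
We get a₀ = -8, b₀ = 8.
Check: 15*-8 + 20*8 = 40 = 40 ✓

Step 3: Write the general solution.
a = -8 + (20/5)t = -8 + 4t
b = 8 - (15/5)t = 8 - 3t
for any integer t.

a = -8 + 4t, b = 8 - 3t for integer t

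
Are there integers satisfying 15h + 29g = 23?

Step 1: Compute gcd(15, 29).
gcd(15, 29) = 1

Step 2: Check divisibility.
Does 1 divide 23? 23 = 1 x 23, so yes.

By the theorem on linear Diophantine equations, 15h + 29g = 23 has integer solutions if and only if gcd(15, 29) divides 23. Since 1 | 23, solutions exist.

Yes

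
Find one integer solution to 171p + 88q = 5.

Step 1: Check solvability.
gcd(171, 88) = 1
Since 1 divides 5, solutions exist.

Step 2: Apply extended Euclidean algorithm to find gcd.
We find integers such that 171*x0 + 88*y0 = 1

Step 3: Scale the particular solution.
Multiply by 5/1 = 5:
p = 175, q = -340

Step 4: Verify.
171*(175) + 88*(-340) = 5 = 5 ✓

p = 175, q = -340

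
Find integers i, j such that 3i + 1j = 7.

Step 1: Check solvability.
gcd(3, 1) = 1
Since 1 divides 7, solutions exist.

Step 2: Apply extended Euclidean algorithm to find gcd.
We find integers such that 3*x0 + 1*y0 = 1

Step 3: Scale the particular solution.
Multiply by 7/1 = 7:
i = 0, j = 7

Step 4: Verify.
3*(0) + 1*(7) = 7 = 7 ✓

i = 0, j = 7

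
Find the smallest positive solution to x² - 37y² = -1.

We need x² = 37y² - 1. Try successive y:
y = 1: x² = 37·1² - 1 = 36 = 6² ✓
Check: 6² - 37·1² = 36 - 37 = -1 ✓

x = 6, y = 1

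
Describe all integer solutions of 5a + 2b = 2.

Step 1: Compute gcd(5, 2) = 1.
Since 1 divides 2, solutions exist.

Step 2: Find a particular solution using extended Euclidean algorithm.
We get a₀ = 2, b₀ = -4.
Check: 5*2 + 2*-4 = 2 = 2 ✓

Step 3: Write the general solution.
a = 2 + (2/1)t = 2 + 2t
b = -4 - (5/1)t = -4 - 5t
for any integer t.

a = 2 + 2t, b = -4 - 5t for integer t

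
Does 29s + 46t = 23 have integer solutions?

Step 1: Compute gcd(29, 46).
gcd(29, 46) = 1

Step 2: Check divisibility.
Does 1 divide 23? 23 = 1 x 23, so yes.

By the theorem on linear Diophantine equations, 29s + 46t = 23 has integer solutions if and only if gcd(29, 46) divides 23. Since 1 | 23, solutions exist.

Yes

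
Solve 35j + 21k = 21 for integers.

Step 1: Check solvability.
gcd(35, 21) = 7
Since 7 divides 21, solutions exist.

Step 2: Apply extended Euclidean algorithm to find gcd.
We find integers such that 35*x0 + 21*y0 = 7

Step 3: Scale the particular solution.
Multiply by 21/7 = 3:
j = -3, k = 6

Step 4: Verify.
35*(-3) + 21*(6) = 21 = 21 ✓

j = -3, k = 6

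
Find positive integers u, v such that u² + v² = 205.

Search for u with 205 - u² a perfect square.
u = 3: 205 - 3² = 205 - 9 = 196 = 14² ✓
So u = 3, v = 14.

u = 3, v = 14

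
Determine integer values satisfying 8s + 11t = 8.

Step 1: Check solvability.
gcd(8, 11) = 1
Since 1 divides 8, solutions exist.

Step 2: Apply extended Euclidean algorithm to find gcd.
We find integers such that 8*x0 + 11*y0 = 1

Step 3: Scale the particular solution.
Multiply by 8/1 = 8:
s = -32, t = 24

Step 4: Verify.
8*(-32) + 11*(24) = 8 = 8 ✓

s = -32, t = 24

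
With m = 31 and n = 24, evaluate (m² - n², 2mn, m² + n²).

a = m² - n² = 961 - 576 = 385
b = 2mn = 2·31·24 = 1488
c = m² + n² = 961 + 576 = 1537
Verify: 385² + 1488² = 148225 + 2214144 = 2362369 = 1537² ✓

(385, 1488, 1537)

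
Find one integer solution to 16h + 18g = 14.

Step 1: Check solvability.
gcd(16, 18) = 2
Since 2 divides 14, solutions exist.

Step 2: Apply extended Euclidean algorithm to find gcd.
We find integers such that 16*x0 + 18*y0 = 2

Step 3: Scale the particular solution.
Multiply by 14/2 = 7:
h = -7, g = 7

Step 4: Verify.
16*(-7) + 18*(7) = 14 = 14 ✓

h = -7, g = 7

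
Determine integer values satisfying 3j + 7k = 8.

Step 1: Check solvability.
gcd(3, 7) = 1
Since 1 divides 8, solutions exist.

Step 2: Apply extended Euclidean algorithm to find gcd.
We find integers such that 3*x0 + 7*y0 = 1

Step 3: Scale the particular solution.
Multiply by 8/1 = 8:
j = -16, k = 8

Step 4: Verify.
3*(-16) + 7*(8) = 8 = 8 ✓

j = -16, k = 8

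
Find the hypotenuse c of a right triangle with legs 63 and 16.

c² = a² + b² = 63² + 16² = 3969 + 256 = 4225
c = sqrt(4225) = 65

65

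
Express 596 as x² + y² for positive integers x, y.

We need to find integers x, y > 0 such that x² + y² = 596.
Trying x = 14: y² = 596 - 14² = 596 - 196 = 400
y = 20
Check: 14² + 20² = 196 + 400 = 596 ✓

596 = 14² + 20²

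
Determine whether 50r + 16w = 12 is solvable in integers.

Step 1: Compute gcd(50, 16).
gcd(50, 16) = 2

Step 2: Check divisibility.
Does 2 divide 12? 12 = 2 x 6, so yes.

By the theorem on linear Diophantine equations, 50r + 16w = 12 has integer solutions if and only if gcd(50, 16) divides 12. Since 2 | 12, solutions exist.

Yes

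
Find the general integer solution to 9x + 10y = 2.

Step 1: Compute gcd(9, 10) = 1.
Since 1 divides 2, solutions exist.

Step 2: Find a particular solution using extended Euclidean algorithm.
We get x₀ = -2, y₀ = 2.
Check: 9*-2 + 10*2 = 2 = 2 ✓

Step 3: Write the general solution.
x = -2 + (10/1)t = -2 + 10t
y = 2 - (9/1)t = 2 - 9t
for any integer t.

x = -2 + 10t, y = 2 - 9t for integer t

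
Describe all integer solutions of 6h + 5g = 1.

Step 1: Compute gcd(6, 5) = 1.
Since 1 divides 1, solutions exist.

Step 2: Find a particular solution using extended Euclidean algorithm.
We get h₀ = 1, g₀ = -1.
Check: 6*1 + 5*-1 = 1 = 1 ✓

Step 3: Write the general solution.
h = 1 + (5/1)t = 1 + 5t
g = -1 - (6/1)t = -1 - 6t
for any integer t.

h = 1 + 5t, g = -1 - 6t for integer t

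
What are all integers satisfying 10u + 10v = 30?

Step 1: Compute gcd(10, 10) = 10.
Since 10 divides 30, solutions exist.

Step 2: Find a particular solution using extended Euclidean algorithm.
We get u₀ = 0, v₀ = 3.
Check: 10*0 + 10*3 = 30 = 30 ✓

Step 3: Write the general solution.
u = 0 + (10/10)t = 0 + 1t
v = 3 - (10/10)t = 3 - 1t
for any integer t.

u = 0 + 1t, v = 3 - 1t for integer t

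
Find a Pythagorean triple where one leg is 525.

We need the other leg and hypotenuse such that 525² + x² = c².
Take x = 92, c = 533: 525² + 92² = 275625 + 8464 = 284089 = 533² ✓
Triple: (525, 92, 533)

(525, 92, 533)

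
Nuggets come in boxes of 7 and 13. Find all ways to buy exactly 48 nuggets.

We need non-negative integers (x, y) with 7x + 13y = 48.
For each x in 0..6, check if 48 - 7x is a non-negative multiple of 13.
x = 5: 13y = 13, y = 1 ✓

(5 boxes of 7, 1 boxes of 13)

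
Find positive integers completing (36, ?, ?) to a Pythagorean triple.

We need the other leg and hypotenuse such that 36² + x² = c².
Take x = 323, c = 325: 36² + 323² = 1296 + 104329 = 105625 = 325² ✓
Triple: (323, 36, 325)

(323, 36, 325)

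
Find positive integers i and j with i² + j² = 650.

We need to find integers i, j > 0 such that i² + j² = 650.
Trying i = 5: j² = 650 - 5² = 650 - 25 = 625
j = 25
Check: 5² + 25² = 25 + 625 = 650 ✓

650 = 5² + 25²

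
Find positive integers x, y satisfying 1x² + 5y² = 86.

Try small values of x and check whether (86 - 1x²)/5 is a perfect square.
x = 9: 1·9² = 81, so 5y² = 86 - 81 = 5, giving y² = 1, y = 1.
Check: 1·9² + 5·1² = 81 + 5 = 86 ✓

x = 9, y = 1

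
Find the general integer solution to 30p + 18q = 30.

Step 1: Compute gcd(30, 18) = 6.
Since 6 divides 30, solutions exist.

Step 2: Find a particular solution using extended Euclidean algorithm.
We get p₀ = -5, q₀ = 10.
Check: 30*-5 + 18*10 = 30 = 30 ✓

Step 3: Write the general solution.
p = -5 + (18/6)t = -5 + 3t
q = 10 - (30/6)t = 10 - 5t
for any integer t.

p = -5 + 3t, q = 10 - 5t for integer t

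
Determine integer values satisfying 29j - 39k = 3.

Step 1: Check solvability.
gcd(29, 39) = 1
Since 1 divides 3, solutions exist.

Step 2: Apply extended Euclidean algorithm to find gcd.
We find integers such that 29*x0 + 39*y0 = 1

Step 3: Scale the particular solution.
Multiply by 3/1 = 3:
j = -12, k = -9

Step 4: Verify.
29*(-12) - 39*(-9) = 3 = 3 ✓

j = -12, k = -9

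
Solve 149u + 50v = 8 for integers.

Step 1: Check solvability.
gcd(149, 50) = 1
Since 1 divides 8, solutions exist.

Step 2: Apply extended Euclidean algorithm to find gcd.
We find integers such that 149*x0 + 50*y0 = 1

Step 3: Scale the particular solution.
Multiply by 8/1 = 8:
u = -8, v = 24

Step 4: Verify.
149*(-8) + 50*(24) = 8 = 8 ✓

u = -8, v = 24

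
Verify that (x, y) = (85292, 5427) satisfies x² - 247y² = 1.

Compute x² = 85292² = 7274725264
Compute 247y² = 247·5427² = 247·29452329 = 7274725263
x² - 247y² = 7274725264 - 7274725263 = 1
Since this equals 1, (85292, 5427) is a solution.

Yes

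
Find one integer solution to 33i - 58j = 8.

Step 1: Check solvability.
gcd(33, 58) = 1
Since 1 divides 8, solutions exist.

Step 2: Apply extended Euclidean algorithm to find gcd.
We find integers such that 33*x0 + 58*y0 = 1

Step 3: Scale the particular solution.
Multiply by 8/1 = 8:
i = -56, j = -32

Step 4: Verify.
33*(-56) - 58*(-32) = 8 = 8 ✓

i = -56, j = -32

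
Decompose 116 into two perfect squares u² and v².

We need to find integers u, v > 0 such that u² + v² = 116.
Trying u = 4: v² = 116 - 4² = 116 - 16 = 100
v = 10
Check: 4² + 10² = 16 + 100 = 116 ✓

116 = 4² + 10²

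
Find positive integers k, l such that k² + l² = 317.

Search for k with 317 - k² a perfect square.
k = 11: 317 - 11² = 317 - 121 = 196 = 14² ✓
So k = 11, l = 14.

k = 11, l = 14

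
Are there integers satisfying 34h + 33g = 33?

Step 1: Compute gcd(34, 33).
gcd(34, 33) = 1

Step 2: Check divisibility.
Does 1 divide 33? 33 = 1 x 33, so yes.

By the theorem on linear Diophantine equations, 34h + 33g = 33 has integer solutions if and only if gcd(34, 33) divides 33. Since 1 | 33, solutions exist.

Yes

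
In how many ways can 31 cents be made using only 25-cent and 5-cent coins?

We need non-negative integers (x, y) with 25x + 5y = 31.
For each x from 0 to 1, check if (31 - 25x) is a non-negative multiple of 5.
Solutions (x, y): none
Count: 0

0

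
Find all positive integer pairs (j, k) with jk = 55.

The positive divisors of 55 are: 1, 5, 11, 55.
Each divisor d gives the pair (d, 55/d):
(1, 55), (5, 11), (11, 5), (55, 1)

(1, 55), (5, 11), (11, 5), (55, 1)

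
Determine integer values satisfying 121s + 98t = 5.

Step 1: Check solvability.
gcd(121, 98) = 1
Since 1 divides 5, solutions exist.

Step 2: Apply extended Euclidean algorithm to find gcd.
We find integers such that 121*x0 + 98*y0 = 1

Step 3: Scale the particular solution.
Multiply by 5/1 = 5:
s = -85, t = 105

Step 4: Verify.
121*(-85) + 98*(105) = 5 = 5 ✓

s = -85, t = 105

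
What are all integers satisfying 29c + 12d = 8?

Step 1: Compute gcd(29, 12) = 1.
Since 1 divides 8, solutions exist.

Step 2: Find a particular solution using extended Euclidean algorithm.
We get c₀ = 40, d₀ = -96.
Check: 29*40 + 12*-96 = 8 = 8 ✓

Step 3: Write the general solution.
c = 40 + (12/1)t = 40 + 12t
d = -96 - (29/1)t = -96 - 29t
for any integer t.

c = 40 + 12t, d = -96 - 29t for integer t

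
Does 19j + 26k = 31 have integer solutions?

Step 1: Compute gcd(19, 26).
gcd(19, 26) = 1

Step 2: Check divisibility.
Does 1 divide 31? 31 = 1 x 31, so yes.

By the theorem on linear Diophantine equations, 19j + 26k = 31 has integer solutions if and only if gcd(19, 26) divides 31. Since 1 | 31, solutions exist.

Yes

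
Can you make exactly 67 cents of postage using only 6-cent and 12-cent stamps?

We need non-negative x, y with 6x + 12y = 67.
gcd(6, 12) = 6, and 6 does not divide 67.
No integer solutions exist, so certainly no non-negative ones.

No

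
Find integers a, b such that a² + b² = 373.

We need to find integers a, b > 0 such that a² + b² = 373.
Trying a = 7: b² = 373 - 7² = 373 - 49 = 324
b = 18
Check: 7² + 18² = 49 + 324 = 373 ✓

373 = 7² + 18²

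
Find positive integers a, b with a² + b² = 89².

We need a² + b² = 89² = 7921.
Trying: 39² + 80² = 1521 + 6400 = 7921 ✓

(39, 80, 89)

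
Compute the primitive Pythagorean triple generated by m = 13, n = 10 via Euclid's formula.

a = m² - n² = 13² - 10² = 169 - 100 = 69
b = 2mn = 2·13·10 = 260
c = m² + n² = 169 + 100 = 269
Verify: 69² + 260² = 4761 + 67600 = 72361 = 269² ✓

(69, 260, 269)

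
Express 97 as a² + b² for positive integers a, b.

We need to find integers a, b > 0 such that a² + b² = 97.
Trying a = 4: b² = 97 - 4² = 97 - 16 = 81
b = 9
Check: 4² + 9² = 16 + 81 = 97 ✓

97 = 4² + 9²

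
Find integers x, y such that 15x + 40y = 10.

Step 1: Check solvability.
gcd(15, 40) = 5
Since 5 divides 10, solutions exist.

Step 2: Apply extended Euclidean algorithm to find gcd.
We find integers such that 15*x0 + 40*y0 = 5

Step 3: Scale the particular solution.
Multiply by 10/5 = 2:
x = 6, y = -2

Step 4: Verify.
15*(6) + 40*(-2) = 10 = 10 ✓

x = 6, y = -2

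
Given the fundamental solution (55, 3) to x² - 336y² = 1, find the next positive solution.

Solutions to x² - Dy² = 1 are generated by powers of (x₀ + y₀√D).
The next solution satisfies x₁ + y₁√336 = (x₀ + y₀√336)², giving:
x₁ = x₀² + 336y₀² = 55² + 336·3² = 3025 + 3024 = 6049
y₁ = 2x₀y₀ = 2·55·3 = 330

Verify: 6049² - 336·330² = 36590401 - 36590400 = 1 ✓

x = 6049, y = 330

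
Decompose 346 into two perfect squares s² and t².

We need to find integers s, t > 0 such that s² + t² = 346.
Trying s = 11: t² = 346 - 11² = 346 - 121 = 225
t = 15
Check: 11² + 15² = 121 + 225 = 346 ✓

346 = 11² + 15²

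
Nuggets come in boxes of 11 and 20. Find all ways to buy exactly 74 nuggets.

We need non-negative integers (x, y) with 11x + 20y = 74.
For each x in 0..6, check if 74 - 11x is a non-negative multiple of 20.
No x yields an integer y ≥ 0.

No solution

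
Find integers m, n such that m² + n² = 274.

We need to find integers m, n > 0 such that m² + n² = 274.
Trying m = 7: n² = 274 - 7² = 274 - 49 = 225
n = 15
Check: 7² + 15² = 49 + 225 = 274 ✓

274 = 7² + 15²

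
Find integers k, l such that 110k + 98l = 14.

Step 1: Check solvability.
gcd(110, 98) = 2
Since 2 divides 14, solutions exist.

Step 2: Apply extended Euclidean algorithm to find gcd.
We find integers such that 110*x0 + 98*y0 = 2

Step 3: Scale the particular solution.
Multiply by 14/2 = 7:
k = -56, l = 63

Step 4: Verify.
110*(-56) + 98*(63) = 14 = 14 ✓

k = -56, l = 63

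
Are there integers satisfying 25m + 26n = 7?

Step 1: Compute gcd(25, 26).
gcd(25, 26) = 1

Step 2: Check divisibility.
Does 1 divide 7? 7 = 1 x 7, so yes.

By the theorem on linear Diophantine equations, 25m + 26n = 7 has integer solutions if and only if gcd(25, 26) divides 7. Since 1 | 7, solutions exist.

Yes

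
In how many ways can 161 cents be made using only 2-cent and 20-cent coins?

We need non-negative integers (x, y) with 2x + 20y = 161.
For each x from 0 to 80, check if (161 - 2x) is a non-negative multiple of 20.
Solutions (x, y): none
Count: 0

0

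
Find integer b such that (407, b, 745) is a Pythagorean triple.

b² = c² - a² = 745² - 407² = 555025 - 165649 = 389376
b = sqrt(389376) = 624

624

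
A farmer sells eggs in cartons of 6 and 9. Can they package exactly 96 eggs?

We need non-negative a, b with 6a + 9b = 96.
gcd(6, 9) = 3 divides 96.
Try a = 1: 9b = 96 - 6 = 90, so b = 10.
One way: 1 cartons of 6 and 10 cartons of 9.

Yes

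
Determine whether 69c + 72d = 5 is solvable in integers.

Step 1: Compute gcd(69, 72).
gcd(69, 72) = 3

Step 2: Check divisibility.
Does 3 divide 5? 5 = 3 x 1 + 2, so no.

By the theorem on linear Diophantine equations, 69c + 72d = 5 has integer solutions if and only if gcd(69, 72) divides 5. Since 3 does not divide 5, no solutions exist.

No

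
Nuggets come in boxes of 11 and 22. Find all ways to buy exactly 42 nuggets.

We need non-negative integers (x, y) with 11x + 22y = 42.
For each x in 0..3, check if 42 - 11x is a non-negative multiple of 22.
No x yields an integer y ≥ 0.

No solution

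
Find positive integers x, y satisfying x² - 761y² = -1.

We need x² = 761y² - 1. Try successive y:
y = 1: x² = 761·1² - 1 = 760, not a perfect square
y = 2: x² = 761·2² - 1 = 3043, not a perfect square
y = 3: x² = 761·3² - 1 = 6848, not a perfect square
...
y = 29: x² = 761·29² - 1 = 640000 = 800² ✓
Check: 800² - 761·29² = 640000 - 640001 = -1 ✓

x = 800, y = 29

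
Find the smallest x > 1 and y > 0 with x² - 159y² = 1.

We seek the smallest positive integers (x, y) with x² - 159y² = 1, i.e., x² = 159y² + 1.
Try successive y values:
y = 1: x² = 159·1² + 1 = 160, not a perfect square
y = 2: x² = 159·2² + 1 = 637, not a perfect square
y = 3: x² = 159·3² + 1 = 1432, not a perfect square
... continuing the search (or via continued fractions) ...
y = 105: x² = 159·105² + 1 = 1752976, x = 1324 ✓

Verify: 1324² - 159·105² = 1752976 - 1752975 = 1 ✓

x = 1324, y = 105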